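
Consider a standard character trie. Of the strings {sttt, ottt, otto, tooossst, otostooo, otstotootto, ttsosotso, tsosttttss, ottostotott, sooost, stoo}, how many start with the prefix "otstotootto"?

1

Filter for entries beginning with "otstotootto":
Words under "otstotootto": otstotootto
Count: 1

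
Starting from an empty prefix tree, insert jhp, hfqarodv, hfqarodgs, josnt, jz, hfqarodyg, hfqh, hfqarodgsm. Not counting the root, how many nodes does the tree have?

22

Count nodes per top-level branch (shared prefixes stored once):
  'h'-branch (hfqarodgs, hfqarodgsm, hfqarodv, hfqarodyg, hfqh): 14 nodes
  'j'-branch (jhp, josnt, jz): 8 nodes
Sum: 22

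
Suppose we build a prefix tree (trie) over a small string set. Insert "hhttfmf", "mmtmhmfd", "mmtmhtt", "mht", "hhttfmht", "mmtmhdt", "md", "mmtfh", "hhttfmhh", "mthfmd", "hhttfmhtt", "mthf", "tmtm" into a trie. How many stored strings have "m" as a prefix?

Traverse to the node for "m", then collect every word in that subtree.
Words under "m": md, mht, mmtfh, mmtmhdt, mmtmhmfd, mmtmhtt, mthf, mthfmd
Count: 8

8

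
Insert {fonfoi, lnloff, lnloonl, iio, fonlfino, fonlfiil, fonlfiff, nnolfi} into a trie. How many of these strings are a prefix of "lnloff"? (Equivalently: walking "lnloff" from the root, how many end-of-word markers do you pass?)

Walk "lnloff" from the root; an end-of-word marker is hit whenever a stored word is a prefix of "lnloff".
Prefixes of the query that are stored words: "lnloff"
Count: 1

1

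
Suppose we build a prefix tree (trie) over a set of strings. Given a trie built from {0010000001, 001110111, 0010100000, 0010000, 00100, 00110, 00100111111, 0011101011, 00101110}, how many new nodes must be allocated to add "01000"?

The longest prefix of "01000" already in the trie is "0" (length 1).
Each of the 4 remaining characters creates one node.

4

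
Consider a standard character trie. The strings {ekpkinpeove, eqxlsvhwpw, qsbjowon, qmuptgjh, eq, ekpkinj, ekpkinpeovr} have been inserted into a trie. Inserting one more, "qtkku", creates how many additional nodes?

The longest prefix of "qtkku" already in the trie is "q" (length 1).
So 5 − 1 = 4 new nodes.

4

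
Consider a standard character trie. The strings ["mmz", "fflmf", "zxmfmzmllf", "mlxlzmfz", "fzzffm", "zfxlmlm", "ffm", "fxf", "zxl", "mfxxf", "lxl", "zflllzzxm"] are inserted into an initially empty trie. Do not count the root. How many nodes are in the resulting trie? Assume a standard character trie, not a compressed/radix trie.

Trace insertions, counting only characters that open a new branch:
  "mmz" → 3 new (m, m, z)
  "fflmf" → 5 new (f, f, l, m, f)
  "zxmfmzmllf" → 10 new (z, x, m, f, m, z, m, l, l, f)
  "mlxlzmfz" → prefix "m" already present; 7 new (l, x, l, z, m, f, z)
  "fzzffm" → prefix "f" already present; 5 new (z, z, f, f, m)
  "zfxlmlm" → prefix "z" already present; 6 new (f, x, l, m, l, m)
  "ffm" → prefix "ff" already present; 1 new (m)
  "fxf" → prefix "f" already present; 2 new (x, f)
  "zxl" → prefix "zx" already present; 1 new (l)
  "mfxxf" → prefix "m" already present; 4 new (f, x, x, f)
  "lxl" → 3 new (l, x, l)
  "zflllzzxm" → prefix "zf" already present; 7 new (l, l, l, z, z, x, m)
Total nodes = 3 + 5 + 10 + 7 + 5 + 6 + 1 + 2 + 1 + 4 + 3 + 7 = 54

54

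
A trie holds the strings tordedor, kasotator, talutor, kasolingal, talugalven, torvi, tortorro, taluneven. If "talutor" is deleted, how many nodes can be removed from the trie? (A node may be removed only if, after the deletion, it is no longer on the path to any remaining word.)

After clearing the end-marker at "talutor", prune upward until reaching a node still needed by another word.
The suffix "tor" (3 nodes) is used only by "talutor"; the node for "talu" still has the child "g", so pruning stops there.
Nodes removed: 3

3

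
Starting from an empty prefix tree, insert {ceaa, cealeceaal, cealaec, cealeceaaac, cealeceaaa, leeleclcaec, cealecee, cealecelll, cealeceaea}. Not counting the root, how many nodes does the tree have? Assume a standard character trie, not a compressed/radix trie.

Count nodes per top-level branch (shared prefixes stored once):
  'c'-branch (ceaa, cealaec, cealeceaaa, cealeceaaac, cealeceaal, cealeceaea, cealecee, cealecelll): 22 nodes
  'l'-branch (leeleclcaec): 11 nodes
Sum: 33

33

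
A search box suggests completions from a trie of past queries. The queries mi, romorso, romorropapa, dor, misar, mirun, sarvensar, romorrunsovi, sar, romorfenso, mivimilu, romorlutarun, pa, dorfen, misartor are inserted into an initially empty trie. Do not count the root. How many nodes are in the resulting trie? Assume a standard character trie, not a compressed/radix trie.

65

For each word, the new-node count is its length minus the longest prefix already in the trie:
  "mi" → 2 new (m, i)
  "romorso" → 7 new (r, o, m, o, r, s, o)
  "romorropapa" → prefix "romor" already present; 6 new (r, o, p, a, p, a)
  "dor" → 3 new (d, o, r)
  "misar" → prefix "mi" already present; 3 new (s, a, r)
  "mirun" → prefix "mi" already present; 3 new (r, u, n)
  "sarvensar" → 9 new (s, a, r, v, e, n, s, a, r)
  "romorrunsovi" → prefix "romorr" already present; 6 new (u, n, s, o, v, i)
  "sar" → prefix "sar" already present; 0 new (none)
  "romorfenso" → prefix "romor" already present; 5 new (f, e, n, s, o)
  "mivimilu" → prefix "mi" already present; 6 new (v, i, m, i, l, u)
  "romorlutarun" → prefix "romor" already present; 7 new (l, u, t, a, r, u, n)
  "pa" → 2 new (p, a)
  "dorfen" → prefix "dor" already present; 3 new (f, e, n)
  "misartor" → prefix "misar" already present; 3 new (t, o, r)
Total nodes = 2 + 7 + 6 + 3 + 3 + 3 + 9 + 6 + 0 + 5 + 6 + 7 + 2 + 3 + 3 = 65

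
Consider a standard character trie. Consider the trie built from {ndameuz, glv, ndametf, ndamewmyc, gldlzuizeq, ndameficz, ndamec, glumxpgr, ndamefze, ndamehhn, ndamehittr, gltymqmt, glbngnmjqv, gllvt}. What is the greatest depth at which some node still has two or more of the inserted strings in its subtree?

6

Equivalently: take the maximum, over all pairs, of their longest common prefix length.
e.g. "ndameficz" and "ndamefze" share the prefix "ndamef" of length 6; no pair shares a longer one.
Longest shared-prefix length: 6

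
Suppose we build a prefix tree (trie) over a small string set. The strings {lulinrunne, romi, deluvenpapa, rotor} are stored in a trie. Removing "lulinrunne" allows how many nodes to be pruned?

A node on "lulinrunne"'s path can go only if nothing else ends at it or branches off below it.
No other word shares any prefix with "lulinrunne", so all 10 of its nodes go.
Nodes removed: 10

10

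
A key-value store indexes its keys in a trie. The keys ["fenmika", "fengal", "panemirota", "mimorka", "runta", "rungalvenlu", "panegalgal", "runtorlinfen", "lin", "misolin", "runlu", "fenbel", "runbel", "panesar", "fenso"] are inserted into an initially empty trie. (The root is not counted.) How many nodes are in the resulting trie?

75

Trace insertions, counting only characters that open a new branch:
  "fenmika" → 7 new (f, e, n, m, i, k, a)
  "fengal" → prefix "fen" already present; 3 new (g, a, l)
  "panemirota" → 10 new (p, a, n, e, m, i, r, o, t, a)
  "mimorka" → 7 new (m, i, m, o, r, k, a)
  "runta" → 5 new (r, u, n, t, a)
  "rungalvenlu" → prefix "run" already present; 8 new (g, a, l, v, e, n, l, u)
  "panegalgal" → prefix "pane" already present; 6 new (g, a, l, g, a, l)
  "runtorlinfen" → prefix "runt" already present; 8 new (o, r, l, i, n, f, e, n)
  "lin" → 3 new (l, i, n)
  "misolin" → prefix "mi" already present; 5 new (s, o, l, i, n)
  "runlu" → prefix "run" already present; 2 new (l, u)
  "fenbel" → prefix "fen" already present; 3 new (b, e, l)
  "runbel" → prefix "run" already present; 3 new (b, e, l)
  "panesar" → prefix "pane" already present; 3 new (s, a, r)
  "fenso" → prefix "fen" already present; 2 new (s, o)
Total nodes = 7 + 3 + 10 + 7 + 5 + 8 + 6 + 8 + 3 + 5 + 2 + 3 + 3 + 3 + 2 = 75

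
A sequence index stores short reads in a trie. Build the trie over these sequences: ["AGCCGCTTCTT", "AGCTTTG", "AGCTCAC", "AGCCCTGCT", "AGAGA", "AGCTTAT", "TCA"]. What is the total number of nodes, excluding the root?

31

Count nodes per top-level branch (shared prefixes stored once):
  'A'-branch (AGAGA, AGCCCTGCT, AGCCGCTTCTT, AGCTCAC, AGCTTAT, AGCTTTG): 28 nodes
  'T'-branch (TCA): 3 nodes
Sum: 31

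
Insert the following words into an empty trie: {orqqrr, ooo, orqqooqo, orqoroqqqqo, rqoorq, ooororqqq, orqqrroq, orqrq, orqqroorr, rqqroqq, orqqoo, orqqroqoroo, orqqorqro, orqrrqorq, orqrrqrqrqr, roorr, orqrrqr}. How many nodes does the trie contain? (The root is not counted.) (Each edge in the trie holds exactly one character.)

68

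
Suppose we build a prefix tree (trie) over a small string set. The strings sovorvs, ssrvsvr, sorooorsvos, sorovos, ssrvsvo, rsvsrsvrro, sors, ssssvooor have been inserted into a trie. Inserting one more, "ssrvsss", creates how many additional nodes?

The longest prefix of "ssrvsss" already in the trie is "ssrvs" (length 5).
New nodes needed: |"ssrvsss"| − 5 = 7 − 5 = 2.

2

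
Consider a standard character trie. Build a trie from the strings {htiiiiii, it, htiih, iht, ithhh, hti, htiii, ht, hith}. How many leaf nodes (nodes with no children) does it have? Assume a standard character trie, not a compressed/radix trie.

5

A leaf is a node with no children — equivalently, the end of a word that is not a proper prefix of any other stored word.
Those words: "hith", "htiih", "htiiiiii", "iht", "ithhh"
Leaf count: 5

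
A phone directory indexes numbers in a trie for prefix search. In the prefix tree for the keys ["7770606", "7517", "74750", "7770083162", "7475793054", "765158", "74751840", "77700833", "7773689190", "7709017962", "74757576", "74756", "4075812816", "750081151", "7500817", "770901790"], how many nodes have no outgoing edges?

Leaves are exactly the stored words that no other stored word extends.
Those words: "4075812816", "74750", "74751840", "74756", "74757576", "7475793054", "750081151", "7500817", "7517", "765158", "770901790", "7709017962", "7770083162", "77700833", "7770606", "7773689190"
Leaf count: 16

16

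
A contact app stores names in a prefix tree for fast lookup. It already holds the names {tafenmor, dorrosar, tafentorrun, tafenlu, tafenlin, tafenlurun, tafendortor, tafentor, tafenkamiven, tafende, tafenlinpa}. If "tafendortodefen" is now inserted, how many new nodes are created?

Walking "tafendortodefen" from the root, the first 10 characters ("tafendorto") follow existing edges; "d" is the first miss.
So 15 − 10 = 5 new nodes.

5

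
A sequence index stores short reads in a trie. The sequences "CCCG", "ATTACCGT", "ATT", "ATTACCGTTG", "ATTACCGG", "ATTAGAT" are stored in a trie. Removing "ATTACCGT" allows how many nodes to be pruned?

Walk "ATTACCGT" from the leaf back toward the root, removing each node that no remaining word uses.
Every node on "ATTACCGT" is still needed (e.g. by "ATTACCGTTG"), so nothing is freed.
Nodes removed: 0

0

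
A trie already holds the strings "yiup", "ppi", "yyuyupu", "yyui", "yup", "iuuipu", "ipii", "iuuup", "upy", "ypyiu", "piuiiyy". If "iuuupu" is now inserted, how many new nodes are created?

1

The longest prefix of "iuuupu" already in the trie is "iuuup" (length 5).
Each of the 1 remaining characters creates one node.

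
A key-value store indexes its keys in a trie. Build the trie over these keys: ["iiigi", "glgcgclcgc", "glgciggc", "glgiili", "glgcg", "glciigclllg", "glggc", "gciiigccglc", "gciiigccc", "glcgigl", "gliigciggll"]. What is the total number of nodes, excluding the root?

For each word, the new-node count is its length minus the longest prefix already in the trie:
  "iiigi" → 5 new (i, i, i, g, i)
  "glgcgclcgc" → 10 new (g, l, g, c, g, c, l, c, g, c)
  "glgciggc" → prefix "glgc" already present; 4 new (i, g, g, c)
  "glgiili" → prefix "glg" already present; 4 new (i, i, l, i)
  "glgcg" → prefix "glgcg" already present; 0 new (none)
  "glciigclllg" → prefix "gl" already present; 9 new (c, i, i, g, c, l, l, l, g)
  "glggc" → prefix "glg" already present; 2 new (g, c)
  "gciiigccglc" → prefix "g" already present; 10 new (c, i, i, i, g, c, c, g, l, c)
  "gciiigccc" → prefix "gciiigcc" already present; 1 new (c)
  "glcgigl" → prefix "glc" already present; 4 new (g, i, g, l)
  "gliigciggll" → prefix "gl" already present; 9 new (i, i, g, c, i, g, g, l, l)
Total nodes = 5 + 10 + 4 + 4 + 0 + 9 + 2 + 10 + 1 + 4 + 9 = 58

58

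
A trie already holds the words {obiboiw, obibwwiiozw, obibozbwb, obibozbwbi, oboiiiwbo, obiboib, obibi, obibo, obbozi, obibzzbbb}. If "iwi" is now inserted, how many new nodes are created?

3

No existing word starts with "i", so every character of "iwi" needs a new node.
3 − 0 = 3 new nodes.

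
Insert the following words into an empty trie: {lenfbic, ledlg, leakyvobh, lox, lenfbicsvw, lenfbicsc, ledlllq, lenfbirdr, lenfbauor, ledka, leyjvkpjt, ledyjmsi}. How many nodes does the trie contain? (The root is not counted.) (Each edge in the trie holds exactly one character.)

47

Trace insertions, counting only characters that open a new branch:
  "lenfbic" → 7 new (l, e, n, f, b, i, c)
  "ledlg" → prefix "le" already present; 3 new (d, l, g)
  "leakyvobh" → prefix "le" already present; 7 new (a, k, y, v, o, b, h)
  "lox" → prefix "l" already present; 2 new (o, x)
  "lenfbicsvw" → prefix "lenfbic" already present; 3 new (s, v, w)
  "lenfbicsc" → prefix "lenfbics" already present; 1 new (c)
  "ledlllq" → prefix "ledl" already present; 3 new (l, l, q)
  "lenfbirdr" → prefix "lenfbi" already present; 3 new (r, d, r)
  "lenfbauor" → prefix "lenfb" already present; 4 new (a, u, o, r)
  "ledka" → prefix "led" already present; 2 new (k, a)
  "leyjvkpjt" → prefix "le" already present; 7 new (y, j, v, k, p, j, t)
  "ledyjmsi" → prefix "led" already present; 5 new (y, j, m, s, i)
Total nodes = 7 + 3 + 7 + 2 + 3 + 1 + 3 + 3 + 4 + 2 + 7 + 5 = 47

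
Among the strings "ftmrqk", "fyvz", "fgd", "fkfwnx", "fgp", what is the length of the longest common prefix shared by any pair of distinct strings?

2

Equivalently: take the maximum, over all pairs, of their longest common prefix length.
e.g. "fgd" and "fgp" share the prefix "fg" of length 2; no pair shares a longer one.
Longest shared-prefix length: 2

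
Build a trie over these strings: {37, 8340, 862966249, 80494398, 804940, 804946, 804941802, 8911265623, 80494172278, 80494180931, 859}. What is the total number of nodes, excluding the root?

46

Count nodes per top-level branch (shared prefixes stored once):
  '3'-branch (37): 2 nodes
  '8'-branch (804940, 80494172278, 804941802, 80494180931, 80494398, 804946, 8340, 859, 862966249, 8911265623): 44 nodes
Sum: 46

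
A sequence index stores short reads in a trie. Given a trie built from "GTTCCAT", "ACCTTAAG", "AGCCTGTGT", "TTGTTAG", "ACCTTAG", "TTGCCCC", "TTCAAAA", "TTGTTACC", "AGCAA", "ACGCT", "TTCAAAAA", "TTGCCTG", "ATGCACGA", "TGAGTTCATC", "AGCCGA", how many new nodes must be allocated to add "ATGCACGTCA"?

3

Walking "ATGCACGTCA" from the root, the first 7 characters ("ATGCACG") follow existing edges; "T" is the first miss.
So 10 − 7 = 3 new nodes.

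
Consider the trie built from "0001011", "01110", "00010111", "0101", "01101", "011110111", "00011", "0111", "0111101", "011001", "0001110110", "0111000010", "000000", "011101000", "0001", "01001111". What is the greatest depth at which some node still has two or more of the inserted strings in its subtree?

Look for the deepest trie node that still has at least two words in its subtree.
e.g. "0001011" and "00010111" share the prefix "0001011" of length 7; no pair shares a longer one.
Longest shared-prefix length: 7

7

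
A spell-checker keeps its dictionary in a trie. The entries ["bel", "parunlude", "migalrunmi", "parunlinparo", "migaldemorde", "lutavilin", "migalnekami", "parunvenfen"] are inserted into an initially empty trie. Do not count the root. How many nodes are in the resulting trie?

Count nodes per top-level branch (shared prefixes stored once):
  'b'-branch (bel): 3 nodes
  'l'-branch (lutavilin): 9 nodes
  'm'-branch (migaldemorde, migalnekami, migalrunmi): 23 nodes
  'p'-branch (parunlinparo, parunlude, parunvenfen): 21 nodes
Sum: 56

56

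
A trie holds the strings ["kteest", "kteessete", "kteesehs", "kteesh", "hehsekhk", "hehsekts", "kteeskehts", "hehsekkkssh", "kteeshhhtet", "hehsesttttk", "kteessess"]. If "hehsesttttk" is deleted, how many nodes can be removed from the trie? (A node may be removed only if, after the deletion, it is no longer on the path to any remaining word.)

A node on "hehsesttttk"'s path can go only if nothing else ends at it or branches off below it.
The suffix "sttttk" (6 nodes) is used only by "hehsesttttk"; the node for "hehse" still has the child "k", so pruning stops there.
Nodes removed: 6

6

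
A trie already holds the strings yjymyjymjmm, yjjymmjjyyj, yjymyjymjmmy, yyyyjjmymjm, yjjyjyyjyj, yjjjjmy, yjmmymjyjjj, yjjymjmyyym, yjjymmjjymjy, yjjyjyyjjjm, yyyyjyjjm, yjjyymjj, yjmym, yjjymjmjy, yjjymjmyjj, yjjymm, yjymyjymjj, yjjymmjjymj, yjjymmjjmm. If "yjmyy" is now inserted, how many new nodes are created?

The longest prefix of "yjmyy" already in the trie is "yjmy" (length 4).
Each of the 1 remaining characters creates one node.

1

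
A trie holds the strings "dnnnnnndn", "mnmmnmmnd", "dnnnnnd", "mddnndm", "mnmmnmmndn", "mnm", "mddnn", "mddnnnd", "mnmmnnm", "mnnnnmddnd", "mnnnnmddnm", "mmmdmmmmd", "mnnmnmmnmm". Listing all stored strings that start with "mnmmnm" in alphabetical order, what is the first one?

mnmmnmmnd

DFS of the "mnmmnm" subtree visits, in order: "mnmmnmmnd", "mnmmnmmndn"
The 1st is mnmmnmmnd.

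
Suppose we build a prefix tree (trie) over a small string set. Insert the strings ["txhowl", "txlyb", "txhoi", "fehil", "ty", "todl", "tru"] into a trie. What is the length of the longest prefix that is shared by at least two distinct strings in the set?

Look for the deepest trie node that still has at least two words in its subtree.
e.g. "txhoi" and "txhowl" share the prefix "txho" of length 4; no pair shares a longer one.
Longest shared-prefix length: 4

4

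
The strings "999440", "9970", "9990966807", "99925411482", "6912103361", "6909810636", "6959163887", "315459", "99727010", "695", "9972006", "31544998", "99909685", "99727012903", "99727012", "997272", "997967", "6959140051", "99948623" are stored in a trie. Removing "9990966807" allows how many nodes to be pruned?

After clearing the end-marker at "9990966807", prune upward until reaching a node still needed by another word.
The suffix "6807" (4 nodes) is used only by "9990966807"; the node for "999096" still has the child "8", so pruning stops there.
Nodes removed: 4

4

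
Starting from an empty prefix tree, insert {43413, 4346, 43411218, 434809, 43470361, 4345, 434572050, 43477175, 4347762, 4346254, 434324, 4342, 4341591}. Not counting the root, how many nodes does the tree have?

40

Count nodes per top-level branch (shared prefixes stored once):
  '4'-branch (43411218, 43413, 4341591, 4342, 434324, 4345, 434572050, 4346, 4346254, 43470361, 43477175, 4347762, 434809): 40 nodes
Sum: 40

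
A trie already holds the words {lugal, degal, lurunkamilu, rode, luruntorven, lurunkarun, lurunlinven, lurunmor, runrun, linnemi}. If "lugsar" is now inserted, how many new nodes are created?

Walking "lugsar" from the root, the first 3 characters ("lug") follow existing edges; "s" is the first miss.
New nodes needed: |"lugsar"| − 3 = 6 − 3 = 3.

3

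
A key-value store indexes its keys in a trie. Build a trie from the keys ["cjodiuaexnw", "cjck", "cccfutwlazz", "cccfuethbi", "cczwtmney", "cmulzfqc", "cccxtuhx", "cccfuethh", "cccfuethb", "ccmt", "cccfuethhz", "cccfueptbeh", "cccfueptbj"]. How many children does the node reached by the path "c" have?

The children of the "c" node are the distinct next characters among strings starting with "c".
Characters that immediately follow "c" among the stored strings: {c, j, m}.
That node has 3 child edges.

3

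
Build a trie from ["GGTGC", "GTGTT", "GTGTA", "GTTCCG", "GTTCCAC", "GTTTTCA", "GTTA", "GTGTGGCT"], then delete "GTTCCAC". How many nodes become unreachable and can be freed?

2

A node on "GTTCCAC"'s path can go only if nothing else ends at it or branches off below it.
The suffix "AC" (2 nodes) is used only by "GTTCCAC"; the node for "GTTCC" still has the child "G", so pruning stops there.
Nodes removed: 2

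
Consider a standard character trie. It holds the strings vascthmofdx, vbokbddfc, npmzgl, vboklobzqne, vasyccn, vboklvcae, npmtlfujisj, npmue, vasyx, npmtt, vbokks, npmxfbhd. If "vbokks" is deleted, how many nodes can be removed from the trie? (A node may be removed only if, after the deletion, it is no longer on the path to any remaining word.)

2

Walk "vbokks" from the leaf back toward the root, removing each node that no remaining word uses.
The suffix "ks" (2 nodes) is used only by "vbokks"; the node for "vbok" still has the child "b", so pruning stops there.
Nodes removed: 2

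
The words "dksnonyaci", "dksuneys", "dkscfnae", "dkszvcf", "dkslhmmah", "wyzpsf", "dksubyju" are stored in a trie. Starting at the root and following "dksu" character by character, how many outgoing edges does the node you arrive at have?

Walk "dksu" from the root, arriving at one node.
Distinct next characters after "dksu": b, n.
That node has 2 child edges.

2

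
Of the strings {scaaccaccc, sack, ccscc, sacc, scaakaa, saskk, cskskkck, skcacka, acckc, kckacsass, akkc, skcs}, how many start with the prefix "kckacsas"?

Filter for entries beginning with "kckacsas":
Matches: "kckacsass"
Count: 1

1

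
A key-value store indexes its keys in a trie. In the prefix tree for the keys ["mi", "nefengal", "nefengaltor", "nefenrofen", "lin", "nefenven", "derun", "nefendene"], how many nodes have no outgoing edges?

A leaf is a node with no children — equivalently, the end of a word that is not a proper prefix of any other stored word.
Those words: "derun", "lin", "mi", "nefendene", "nefengaltor", "nefenrofen", "nefenven"
Leaf count: 7

7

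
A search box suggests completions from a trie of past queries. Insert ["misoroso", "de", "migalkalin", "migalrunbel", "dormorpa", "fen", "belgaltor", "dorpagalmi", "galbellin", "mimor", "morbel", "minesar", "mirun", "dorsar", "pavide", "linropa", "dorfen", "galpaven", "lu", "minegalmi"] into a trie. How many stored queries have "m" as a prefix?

8

Walk to "m"; the words in its subtree are exactly those with that prefix.
Words under "m": migalkalin, migalrunbel, mimor, minegalmi, minesar, mirun, misoroso, morbel
Count: 8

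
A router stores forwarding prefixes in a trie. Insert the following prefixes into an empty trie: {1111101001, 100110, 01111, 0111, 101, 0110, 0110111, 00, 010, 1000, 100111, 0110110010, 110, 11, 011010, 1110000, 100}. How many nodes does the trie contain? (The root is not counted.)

Count nodes per top-level branch (shared prefixes stored once):
  '0'-branch (00, 010, 0110, 011010, 0110110010, 0110111, 0111, 01111): 16 nodes
  '1'-branch (100, 1000, 100110, 100111, 101, 11, 110, 1110000, 1111101001): 23 nodes
Sum: 39

39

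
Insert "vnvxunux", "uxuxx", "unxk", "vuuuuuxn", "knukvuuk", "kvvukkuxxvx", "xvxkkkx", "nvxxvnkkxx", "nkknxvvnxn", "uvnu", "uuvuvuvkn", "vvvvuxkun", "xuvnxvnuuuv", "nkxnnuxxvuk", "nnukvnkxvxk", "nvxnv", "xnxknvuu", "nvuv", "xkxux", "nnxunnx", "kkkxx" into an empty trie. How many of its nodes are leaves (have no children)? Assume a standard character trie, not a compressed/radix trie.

A leaf is a node with no children — equivalently, the end of a word that is not a proper prefix of any other stored word.
Those words: "kkkxx", "knukvuuk", "kvvukkuxxvx", "nkknxvvnxn", "nkxnnuxxvuk", "nnukvnkxvxk", "nnxunnx", "nvuv", "nvxnv", "nvxxvnkkxx", "unxk", "uuvuvuvkn", "uvnu", "uxuxx", "vnvxunux", "vuuuuuxn", "vvvvuxkun", "xkxux", "xnxknvuu", "xuvnxvnuuuv", "xvxkkkx"
Leaf count: 21

21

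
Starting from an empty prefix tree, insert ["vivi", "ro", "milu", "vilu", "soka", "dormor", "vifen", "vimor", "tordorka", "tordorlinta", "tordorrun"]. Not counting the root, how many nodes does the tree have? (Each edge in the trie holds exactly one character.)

44

Count nodes per top-level branch (shared prefixes stored once):
  'd'-branch (dormor): 6 nodes
  'm'-branch (milu): 4 nodes
  'r'-branch (ro): 2 nodes
  's'-branch (soka): 4 nodes
  't'-branch (tordorka, tordorlinta, tordorrun): 16 nodes
  'v'-branch (vifen, vilu, vimor, vivi): 12 nodes
Sum: 44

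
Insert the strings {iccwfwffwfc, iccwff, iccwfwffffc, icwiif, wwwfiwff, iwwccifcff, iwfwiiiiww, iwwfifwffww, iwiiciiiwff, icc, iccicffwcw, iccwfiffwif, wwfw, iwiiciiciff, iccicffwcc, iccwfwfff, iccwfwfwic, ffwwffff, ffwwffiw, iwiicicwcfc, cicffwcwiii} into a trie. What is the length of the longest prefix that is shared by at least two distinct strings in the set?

Look for the deepest trie node that still has at least two words in its subtree.
e.g. "iccicffwcc" and "iccicffwcw" share the prefix "iccicffwc" of length 9; no pair shares a longer one.
Longest shared-prefix length: 9

9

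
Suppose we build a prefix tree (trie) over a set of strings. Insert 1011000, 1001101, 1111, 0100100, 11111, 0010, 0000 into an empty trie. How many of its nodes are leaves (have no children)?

6

Leaves are exactly the stored words that no other stored word extends.
Those words: "0000", "0010", "0100100", "1001101", "1011000", "11111"
Leaf count: 6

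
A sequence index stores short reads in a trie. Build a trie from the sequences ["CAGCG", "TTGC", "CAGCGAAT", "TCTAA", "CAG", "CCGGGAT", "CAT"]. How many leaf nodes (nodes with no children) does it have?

Leaves are exactly the stored words that no other stored word extends.
Those words: "CAGCGAAT", "CAT", "CCGGGAT", "TCTAA", "TTGC"
Leaf count: 5

5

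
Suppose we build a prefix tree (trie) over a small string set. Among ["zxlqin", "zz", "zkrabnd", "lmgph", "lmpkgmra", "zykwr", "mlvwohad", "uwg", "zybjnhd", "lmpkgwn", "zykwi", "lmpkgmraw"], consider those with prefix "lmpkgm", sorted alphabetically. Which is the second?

DFS of the "lmpkgm" subtree visits, in order: "lmpkgmra", "lmpkgmraw"
The 2nd is lmpkgmraw.

lmpkgmraw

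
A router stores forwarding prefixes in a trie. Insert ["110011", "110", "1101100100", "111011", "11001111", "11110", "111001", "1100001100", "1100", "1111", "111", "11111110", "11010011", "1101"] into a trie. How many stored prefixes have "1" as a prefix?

14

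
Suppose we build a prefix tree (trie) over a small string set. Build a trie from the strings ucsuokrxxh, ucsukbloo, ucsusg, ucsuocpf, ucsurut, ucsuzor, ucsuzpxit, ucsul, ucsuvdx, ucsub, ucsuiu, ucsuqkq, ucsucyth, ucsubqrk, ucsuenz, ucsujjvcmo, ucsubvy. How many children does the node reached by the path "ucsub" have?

2

The children of the "ucsub" node are the distinct next characters among strings starting with "ucsub".
Characters that immediately follow "ucsub" among the stored strings: {q, v}.
That node has 2 child edges.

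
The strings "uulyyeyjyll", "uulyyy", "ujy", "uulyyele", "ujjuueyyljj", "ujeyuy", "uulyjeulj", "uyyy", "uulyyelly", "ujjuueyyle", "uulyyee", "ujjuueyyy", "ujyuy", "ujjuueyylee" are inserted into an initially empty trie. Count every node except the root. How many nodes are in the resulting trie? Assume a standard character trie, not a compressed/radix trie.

45

Trace insertions, counting only characters that open a new branch:
  "uulyyeyjyll" → 11 new (u, u, l, y, y, e, y, j, y, l, l)
  "uulyyy" → prefix "uulyy" already present; 1 new (y)
  "ujy" → prefix "u" already present; 2 new (j, y)
  "uulyyele" → prefix "uulyye" already present; 2 new (l, e)
  "ujjuueyyljj" → prefix "uj" already present; 9 new (j, u, u, e, y, y, l, j, j)
  "ujeyuy" → prefix "uj" already present; 4 new (e, y, u, y)
  "uulyjeulj" → prefix "uuly" already present; 5 new (j, e, u, l, j)
  "uyyy" → prefix "u" already present; 3 new (y, y, y)
  "uulyyelly" → prefix "uulyyel" already present; 2 new (l, y)
  "ujjuueyyle" → prefix "ujjuueyyl" already present; 1 new (e)
  "uulyyee" → prefix "uulyye" already present; 1 new (e)
  "ujjuueyyy" → prefix "ujjuueyy" already present; 1 new (y)
  "ujyuy" → prefix "ujy" already present; 2 new (u, y)
  "ujjuueyylee" → prefix "ujjuueyyle" already present; 1 new (e)
Total nodes = 11 + 1 + 2 + 2 + 9 + 4 + 5 + 3 + 2 + 1 + 1 + 1 + 2 + 1 = 45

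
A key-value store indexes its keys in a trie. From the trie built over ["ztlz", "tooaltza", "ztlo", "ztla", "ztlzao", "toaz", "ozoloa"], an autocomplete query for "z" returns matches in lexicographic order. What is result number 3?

Words with prefix "z", in lexicographic order: "ztla", "ztlo", "ztlz", "ztlzao"
The 3rd is ztlz.

ztlz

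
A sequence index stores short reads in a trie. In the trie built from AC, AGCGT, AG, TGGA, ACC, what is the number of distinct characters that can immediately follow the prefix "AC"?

Walk "AC" from the root, arriving at one node.
Distinct next characters after "AC": C.
That node has 1 child edge.

1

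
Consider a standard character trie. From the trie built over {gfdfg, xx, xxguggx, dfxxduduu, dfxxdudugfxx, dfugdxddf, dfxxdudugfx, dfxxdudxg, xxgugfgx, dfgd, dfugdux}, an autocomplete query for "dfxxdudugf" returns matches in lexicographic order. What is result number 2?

dfxxdudugfxx

DFS of the "dfxxdudugf" subtree visits, in order: "dfxxdudugfx", "dfxxdudugfxx"
The 2nd is dfxxdudugfxx.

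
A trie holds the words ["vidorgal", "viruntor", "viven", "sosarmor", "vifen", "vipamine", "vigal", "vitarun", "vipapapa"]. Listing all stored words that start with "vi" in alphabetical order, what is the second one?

vifen

Filter for "vi…" and sort: "vidorgal", "vifen", "vigal", "vipamine", "vipapapa", "viruntor", "vitarun", "viven"
Position 2: vifen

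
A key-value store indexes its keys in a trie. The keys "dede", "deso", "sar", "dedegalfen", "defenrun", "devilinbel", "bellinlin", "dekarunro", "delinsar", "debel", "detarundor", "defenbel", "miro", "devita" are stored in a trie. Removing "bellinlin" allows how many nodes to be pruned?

9

A node on "bellinlin"'s path can go only if nothing else ends at it or branches off below it.
No other word shares any prefix with "bellinlin", so all 9 of its nodes go.
Nodes removed: 9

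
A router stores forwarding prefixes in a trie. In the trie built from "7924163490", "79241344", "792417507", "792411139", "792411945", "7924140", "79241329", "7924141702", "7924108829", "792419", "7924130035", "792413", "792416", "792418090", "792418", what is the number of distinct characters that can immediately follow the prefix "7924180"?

1

Walk "7924180" from the root, arriving at one node.
Characters that immediately follow "7924180" among the stored strings: {9}.
That node has 1 child edge.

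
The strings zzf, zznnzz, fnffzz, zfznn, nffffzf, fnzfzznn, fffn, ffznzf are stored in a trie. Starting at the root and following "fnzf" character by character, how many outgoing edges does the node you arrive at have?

1

Follow the path "fnzf" to its node, then look at its outgoing edges.
Distinct next characters after "fnzf": z.
That node has 1 child edge.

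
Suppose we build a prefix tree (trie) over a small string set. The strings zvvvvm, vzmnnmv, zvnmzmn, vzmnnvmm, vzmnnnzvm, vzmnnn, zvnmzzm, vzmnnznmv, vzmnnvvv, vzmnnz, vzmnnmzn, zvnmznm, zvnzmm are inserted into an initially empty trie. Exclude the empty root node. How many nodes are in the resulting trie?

40

Count nodes per top-level branch (shared prefixes stored once):
  'v'-branch (vzmnnmv, vzmnnmzn, vzmnnn, vzmnnnzvm, vzmnnvmm, vzmnnvvv, vzmnnz, vzmnnznmv): 22 nodes
  'z'-branch (zvnmzmn, zvnmznm, zvnmzzm, zvnzmm, zvvvvm): 18 nodes
Sum: 40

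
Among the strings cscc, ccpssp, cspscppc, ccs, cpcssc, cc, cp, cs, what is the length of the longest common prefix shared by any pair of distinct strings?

2

The deepest shared node is where two words last agree before diverging.
"cc" and "ccpssp" agree on "cc" (2 characters) before diverging; nothing deeper is shared.
Longest shared-prefix length: 2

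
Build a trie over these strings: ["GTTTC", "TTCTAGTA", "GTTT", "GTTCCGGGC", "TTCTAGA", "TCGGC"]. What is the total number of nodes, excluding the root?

24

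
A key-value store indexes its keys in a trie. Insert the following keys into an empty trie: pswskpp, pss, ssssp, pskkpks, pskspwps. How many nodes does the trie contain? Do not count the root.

23

Count nodes per top-level branch (shared prefixes stored once):
  'p'-branch (pskkpks, pskspwps, pss, pswskpp): 18 nodes
  's'-branch (ssssp): 5 nodes
Sum: 23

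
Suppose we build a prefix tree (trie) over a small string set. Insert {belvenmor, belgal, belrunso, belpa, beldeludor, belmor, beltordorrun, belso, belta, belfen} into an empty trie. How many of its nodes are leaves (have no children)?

A leaf is a node with no children — equivalently, the end of a word that is not a proper prefix of any other stored word.
Those words: "beldeludor", "belfen", "belgal", "belmor", "belpa", "belrunso", "belso", "belta", "beltordorrun", "belvenmor"
Leaf count: 10

10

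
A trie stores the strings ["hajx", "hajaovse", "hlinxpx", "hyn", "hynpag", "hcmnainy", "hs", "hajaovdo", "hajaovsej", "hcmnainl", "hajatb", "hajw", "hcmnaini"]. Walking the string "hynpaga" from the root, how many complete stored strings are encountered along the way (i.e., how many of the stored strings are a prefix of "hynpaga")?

2

Walk "hynpaga" from the root; an end-of-word marker is hit whenever a stored word is a prefix of "hynpaga".
Prefixes of the query that are stored words: "hyn", "hynpag"
Count: 2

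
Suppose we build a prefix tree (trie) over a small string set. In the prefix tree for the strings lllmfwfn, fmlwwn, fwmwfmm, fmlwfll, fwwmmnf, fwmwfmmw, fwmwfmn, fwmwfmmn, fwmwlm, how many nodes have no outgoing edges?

A leaf is a node with no children — equivalently, the end of a word that is not a proper prefix of any other stored word.
Those words: "fmlwfll", "fmlwwn", "fwmwfmmn", "fwmwfmmw", "fwmwfmn", "fwmwlm", "fwwmmnf", "lllmfwfn"
Leaf count: 8

8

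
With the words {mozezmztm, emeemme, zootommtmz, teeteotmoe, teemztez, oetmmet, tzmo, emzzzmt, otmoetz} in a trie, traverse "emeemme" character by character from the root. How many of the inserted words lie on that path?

1

Check each prefix of "emeemme" against the stored set — each match is an end-marker on the path.
Prefixes of the query that are stored words: "emeemme"
Count: 1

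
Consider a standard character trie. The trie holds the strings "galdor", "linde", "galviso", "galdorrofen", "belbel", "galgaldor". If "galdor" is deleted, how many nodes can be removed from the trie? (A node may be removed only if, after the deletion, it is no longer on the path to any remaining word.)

0

Walk "galdor" from the leaf back toward the root, removing each node that no remaining word uses.
Every node on "galdor" is still needed (e.g. by "galdorrofen"), so nothing is freed.
Nodes removed: 0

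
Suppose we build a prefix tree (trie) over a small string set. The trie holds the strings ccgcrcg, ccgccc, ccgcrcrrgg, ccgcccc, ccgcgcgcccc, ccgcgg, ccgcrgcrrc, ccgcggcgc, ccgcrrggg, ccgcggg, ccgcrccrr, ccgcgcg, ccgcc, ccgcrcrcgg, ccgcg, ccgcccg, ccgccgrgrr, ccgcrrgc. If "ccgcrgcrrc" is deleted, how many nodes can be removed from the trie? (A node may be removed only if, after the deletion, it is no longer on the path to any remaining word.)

A node on "ccgcrgcrrc"'s path can go only if nothing else ends at it or branches off below it.
The suffix "gcrrc" (5 nodes) is used only by "ccgcrgcrrc"; the node for "ccgcr" still has the child "c", so pruning stops there.
Nodes removed: 5

5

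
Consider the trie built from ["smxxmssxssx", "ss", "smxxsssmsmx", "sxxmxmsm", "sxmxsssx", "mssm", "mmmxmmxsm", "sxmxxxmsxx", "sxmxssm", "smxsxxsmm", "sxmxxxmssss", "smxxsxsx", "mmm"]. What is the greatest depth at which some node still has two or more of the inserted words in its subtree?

The deepest shared node is where two words last agree before diverging.
e.g. "sxmxxxmssss" and "sxmxxxmsxx" share the prefix "sxmxxxms" of length 8; no pair shares a longer one.
Longest shared-prefix length: 8

8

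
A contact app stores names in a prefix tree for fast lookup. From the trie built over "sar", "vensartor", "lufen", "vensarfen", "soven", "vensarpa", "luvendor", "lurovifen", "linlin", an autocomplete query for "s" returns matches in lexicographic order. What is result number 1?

sar

Words with prefix "s", in lexicographic order: "sar", "soven"
The 1st is sar.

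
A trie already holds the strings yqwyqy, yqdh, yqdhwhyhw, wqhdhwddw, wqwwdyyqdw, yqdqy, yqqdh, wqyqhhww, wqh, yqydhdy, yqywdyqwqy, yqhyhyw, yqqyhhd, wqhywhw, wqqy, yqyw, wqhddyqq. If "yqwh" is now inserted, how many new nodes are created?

"yqw" is already a path in the trie; the remaining "h" must be added.
So 4 − 3 = 1 new nodes.

1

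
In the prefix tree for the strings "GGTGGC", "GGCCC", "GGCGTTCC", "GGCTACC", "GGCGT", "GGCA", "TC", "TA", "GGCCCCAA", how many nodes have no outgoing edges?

7

A leaf is a node with no children — equivalently, the end of a word that is not a proper prefix of any other stored word.
Those words: "GGCA", "GGCCCCAA", "GGCGTTCC", "GGCTACC", "GGTGGC", "TA", "TC"
Leaf count: 7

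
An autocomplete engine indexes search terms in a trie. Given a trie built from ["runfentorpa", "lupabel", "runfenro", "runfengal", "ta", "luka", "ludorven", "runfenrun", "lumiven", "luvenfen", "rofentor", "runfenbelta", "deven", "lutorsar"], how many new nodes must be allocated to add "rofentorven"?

The longest prefix of "rofentorven" already in the trie is "rofentor" (length 8).
So 11 − 8 = 3 new nodes.

3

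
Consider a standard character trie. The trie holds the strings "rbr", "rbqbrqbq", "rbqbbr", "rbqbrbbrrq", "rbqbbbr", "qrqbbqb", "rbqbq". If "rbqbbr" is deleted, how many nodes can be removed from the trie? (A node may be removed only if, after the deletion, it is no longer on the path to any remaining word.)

A node on "rbqbbr"'s path can go only if nothing else ends at it or branches off below it.
The suffix "r" (1 node) is used only by "rbqbbr"; the node for "rbqbb" still has the child "b", so pruning stops there.
Nodes removed: 1

1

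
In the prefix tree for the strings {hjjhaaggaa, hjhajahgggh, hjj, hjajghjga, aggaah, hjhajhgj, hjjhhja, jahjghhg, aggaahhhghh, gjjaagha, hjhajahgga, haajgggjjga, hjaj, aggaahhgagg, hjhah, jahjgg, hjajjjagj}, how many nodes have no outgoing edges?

A leaf is a node with no children — equivalently, the end of a word that is not a proper prefix of any other stored word.
Those words: "aggaahhgagg", "aggaahhhghh", "gjjaagha", "haajgggjjga", "hjajghjga", "hjajjjagj", "hjhah", "hjhajahgga", "hjhajahgggh", "hjhajhgj", "hjjhaaggaa", "hjjhhja", "jahjgg", "jahjghhg"
Leaf count: 14

14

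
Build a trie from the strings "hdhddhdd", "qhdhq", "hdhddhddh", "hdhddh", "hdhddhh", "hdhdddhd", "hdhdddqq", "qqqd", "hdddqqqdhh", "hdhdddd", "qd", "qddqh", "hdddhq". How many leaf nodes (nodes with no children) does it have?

A leaf is a node with no children — equivalently, the end of a word that is not a proper prefix of any other stored word.
Those words: "hdddhq", "hdddqqqdhh", "hdhdddd", "hdhdddhd", "hdhdddqq", "hdhddhddh", "hdhddhh", "qddqh", "qhdhq", "qqqd"
Leaf count: 10

10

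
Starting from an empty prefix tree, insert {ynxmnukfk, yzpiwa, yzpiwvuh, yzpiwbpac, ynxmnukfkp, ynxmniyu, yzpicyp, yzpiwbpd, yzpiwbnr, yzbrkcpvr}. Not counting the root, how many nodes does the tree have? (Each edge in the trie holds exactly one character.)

38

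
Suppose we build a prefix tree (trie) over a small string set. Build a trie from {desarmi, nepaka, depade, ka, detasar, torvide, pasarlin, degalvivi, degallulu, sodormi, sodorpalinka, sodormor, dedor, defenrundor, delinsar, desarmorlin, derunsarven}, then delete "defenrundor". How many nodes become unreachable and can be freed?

9

A node on "defenrundor"'s path can go only if nothing else ends at it or branches off below it.
The suffix "fenrundor" (9 nodes) is used only by "defenrundor"; the node for "de" still has the child "s", so pruning stops there.
Nodes removed: 9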